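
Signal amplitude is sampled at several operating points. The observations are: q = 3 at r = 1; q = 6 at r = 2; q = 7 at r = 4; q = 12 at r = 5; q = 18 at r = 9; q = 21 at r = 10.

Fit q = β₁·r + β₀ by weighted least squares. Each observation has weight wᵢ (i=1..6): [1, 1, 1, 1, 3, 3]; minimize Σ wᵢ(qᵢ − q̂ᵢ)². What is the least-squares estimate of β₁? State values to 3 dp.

β₁ = 1.935

Setting ∂/∂β₁ … = 0 gives: 589·β₁ + 69·β₀ = 1219;  69·β₁ + 10·β₀ = 145.
det = 589·10 − 69² = 1129.
β₁ = (1219·10 − 69·145)/1129 = 2185/1129; β₀ = (589·145 − 69·1219)/1129 = 1294/1129.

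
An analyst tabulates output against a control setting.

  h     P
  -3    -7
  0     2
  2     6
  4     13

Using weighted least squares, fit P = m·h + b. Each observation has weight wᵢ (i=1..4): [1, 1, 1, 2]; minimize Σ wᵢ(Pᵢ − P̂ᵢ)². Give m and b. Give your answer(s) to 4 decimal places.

The normal system XᵀWX·[m, b]ᵀ = XᵀWP is [[45, 7]; [7, 5]]·[m, b]ᵀ = [137, 27]ᵀ.
det = 45·5 − 7² = 176.
m = (137·5 − 7·27)/176 = 31/11; b = (45·27 − 7·137)/176 = 16/11.

m = 2.8182, b = 1.4545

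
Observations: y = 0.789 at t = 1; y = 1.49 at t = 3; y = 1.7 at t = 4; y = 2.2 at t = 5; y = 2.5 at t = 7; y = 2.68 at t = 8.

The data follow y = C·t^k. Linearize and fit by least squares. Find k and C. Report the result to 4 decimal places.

With ln yᵢ as the transformed response and ln tᵢ as the regressor:
AᵀA = [[13.8297, 8.1197]; [8.1197, 6]], rhs = [6.2756, 3.3830]ᵀ  (here Σln t = 8.1197, Σ(ln t)² = 13.8297, Σln y = 3.3830, Σln t·ln y = 6.2756).
Δ = 13.8297·6 − (8.1197)² = 17.0487; k = (6.2756·6 − 8.1197·3.3830)/17.0487 = 0.59741, ln C = (13.8297·3.3830 − 8.1197·6.2756)/17.0487 = -0.24464, so C = exp(-0.24464) = 0.78299.

k = 0.5974, C = 0.7830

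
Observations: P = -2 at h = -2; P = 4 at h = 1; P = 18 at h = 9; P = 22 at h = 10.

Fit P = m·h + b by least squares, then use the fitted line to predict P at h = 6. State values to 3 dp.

With design matrix A, AᵀA = [[186, 18]; [18, 4]] and AᵀP = [390, 42]ᵀ.
Δ = 186·4 − 18² = 420.
m = (390·4 − 18·42)/420 = 67/35; b = (186·42 − 18·390)/420 = 66/35.
At h = 6: P̂ = (67/35)·(6) + (66/35)·(1) = 468/35.

P̂ = 13.371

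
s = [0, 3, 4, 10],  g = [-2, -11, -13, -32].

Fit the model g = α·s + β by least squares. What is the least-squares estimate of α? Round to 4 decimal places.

With design matrix X, XᵀX = [[125, 17]; [17, 4]] and Xᵀg = [-405, -58]ᵀ.
Eliminating β: 4·(row 1) − 17·(row 2) gives 211·α = 4·(-405) − 17·(-58) = -634, so α = -634/211.
Then β = ((-58) − 17·(-634/211))/4 = -365/211.

α = -3.0047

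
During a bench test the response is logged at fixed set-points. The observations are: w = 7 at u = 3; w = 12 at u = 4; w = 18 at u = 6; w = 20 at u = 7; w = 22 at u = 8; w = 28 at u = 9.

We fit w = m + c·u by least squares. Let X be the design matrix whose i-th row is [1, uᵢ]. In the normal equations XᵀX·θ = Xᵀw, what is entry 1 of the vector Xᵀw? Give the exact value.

107

Entry 1 ↔ basis 1, so (Xᵀw)_{1} = Σᵢ wᵢ = (1)·(7) + (1)·(12) + (1)·(18) + (1)·(20) + (1)·(22) + (1)·(28) = 107.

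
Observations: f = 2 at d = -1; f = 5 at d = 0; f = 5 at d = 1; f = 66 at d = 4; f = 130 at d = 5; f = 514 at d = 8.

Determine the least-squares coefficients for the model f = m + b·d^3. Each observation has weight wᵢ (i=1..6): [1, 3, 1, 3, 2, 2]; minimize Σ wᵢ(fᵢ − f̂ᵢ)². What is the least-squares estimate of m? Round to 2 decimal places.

Entries of MᵀWM: Σwᵢ·1 = 12, Σwᵢ·d^3 = 1466, Σwᵢ·d^3·d^3 = 567828.
For MᵀWf: Σwᵢ·f = 1508, Σwᵢ·d^3·f = 571511.
So MᵀWM·[m, b]ᵀ = MᵀWf: [[12, 1466]; [1466, 567828]]·[m, b]ᵀ = [1508, 571511]ᵀ.
Determinant 12·567828 − 1466² = 4664780.
m = (1508·567828 − 1466·571511)/4664780 = 9224749/2332390; b = (12·571511 − 1466·1508)/4664780 = 1161851/1166195.

m = 3.96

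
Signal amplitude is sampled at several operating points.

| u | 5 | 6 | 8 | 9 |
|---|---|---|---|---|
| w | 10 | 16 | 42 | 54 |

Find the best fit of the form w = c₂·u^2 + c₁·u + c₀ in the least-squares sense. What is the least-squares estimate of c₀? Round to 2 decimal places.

c₀ = -2.80

Setting ∂/∂c₂ … = 0 gives: 12578·c₂ + 1582·c₁ + 206·c₀ = 7888;  1582·c₂ + 206·c₁ + 28·c₀ = 968;  206·c₂ + 28·c₁ + 4·c₀ = 122.
(Σu^2·u^2 = 12578, Σu^2·u = 1582, Σu^2 = 206, Σu·u = 206, Σu = 28, Σ1 = 4, Σu^2·w = 7888, Σu·w = 968, Σw = 122.)
Solving the 3×3 system (Gaussian elimination) gives c₂ = 1, c₁ = -13/5, c₀ = -14/5.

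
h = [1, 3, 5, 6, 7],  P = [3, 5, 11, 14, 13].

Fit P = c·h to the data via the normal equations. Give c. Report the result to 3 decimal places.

c = 2.067

With design matrix M, MᵀM = [[120]] and MᵀP = [248]ᵀ.
c = 248/120 = 2.06667.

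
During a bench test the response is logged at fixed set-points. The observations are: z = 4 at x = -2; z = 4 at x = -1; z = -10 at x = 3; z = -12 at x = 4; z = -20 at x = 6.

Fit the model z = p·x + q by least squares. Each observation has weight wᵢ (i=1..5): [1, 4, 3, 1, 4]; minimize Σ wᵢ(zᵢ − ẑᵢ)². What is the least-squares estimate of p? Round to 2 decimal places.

From the data, Σwᵢ·x·x = 195, Σwᵢ·x = 31, Σwᵢ·1 = 13.
Moment sums: Σwᵢ·x·z = -642, Σwᵢ·z = -102.
Normal equations: [[195, 31]; [31, 13]]·[p, q]ᵀ = [-642, -102]ᵀ.
Determinant 195·13 − 31² = 1574.
p = ((-642)·13 − 31·(-102))/1574 = -2592/787; q = (195·(-102) − 31·(-642))/1574 = 6/787.

p = -3.29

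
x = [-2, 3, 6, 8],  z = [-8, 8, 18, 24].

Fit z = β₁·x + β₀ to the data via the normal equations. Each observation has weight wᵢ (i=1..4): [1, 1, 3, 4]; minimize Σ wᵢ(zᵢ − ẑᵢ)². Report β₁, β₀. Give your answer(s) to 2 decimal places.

β₁ = 3.20, β₀ = -1.49

Entries of AᵀWA: Σwᵢ·x·x = 377, Σwᵢ·x = 51, Σwᵢ·1 = 9.
Moment sums: Σwᵢ·x·z = 1132, Σwᵢ·z = 150.
Normal equations: [[377, 51]; [51, 9]]·[β₁, β₀]ᵀ = [1132, 150]ᵀ.
Eliminating β₀: 9·(row 1) − 51·(row 2) gives 792·β₁ = 9·1132 − 51·150 = 2538, so β₁ = 141/44.
Then β₀ = (150 − 51·(141/44))/9 = -197/132.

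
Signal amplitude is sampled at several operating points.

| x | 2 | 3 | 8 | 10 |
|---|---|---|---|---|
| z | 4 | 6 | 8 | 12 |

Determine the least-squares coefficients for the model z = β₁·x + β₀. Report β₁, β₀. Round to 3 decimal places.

β₁ = 0.838, β₀ = 2.682

Forming AᵀA = [[177, 23]; [23, 4]] and Aᵀz = [210, 30]ᵀ gives AᵀA·[β₁, β₀]ᵀ = Aᵀz.
det = 177·4 − 23² = 179.
β₁ = (210·4 − 23·30)/179 = 150/179; β₀ = (177·30 − 23·210)/179 = 480/179.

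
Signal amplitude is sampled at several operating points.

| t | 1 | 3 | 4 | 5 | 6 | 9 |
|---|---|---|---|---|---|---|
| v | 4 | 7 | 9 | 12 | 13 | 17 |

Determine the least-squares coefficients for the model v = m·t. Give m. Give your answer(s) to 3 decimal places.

With design matrix X, XᵀX = [[168]] and Xᵀv = [352]ᵀ.
Hence m = 352 / 168 ≈ 2.09524.

m = 2.095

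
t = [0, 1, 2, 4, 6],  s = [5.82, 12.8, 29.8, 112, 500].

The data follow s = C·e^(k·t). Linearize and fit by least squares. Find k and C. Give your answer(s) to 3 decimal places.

Let Y = ln s. Fitting Y = k·t + ln C by least squares:
Sums: Σt = 13.0000, Σ(t)² = 57.0000, Σln s = 18.6384, Σt·ln s = 65.5001.
Normal system: [[57.0000, 13.0000]; [13.0000, 5]]·[k, ln C]ᵀ = [65.5001, 18.6384]ᵀ.
Slope k = (n·Σt·ln s − Σt·Σln s)/(n·Σ(t)² − (Σt)²) = (5·65.5001 − 13.0000·18.6384)/116.0000 = 0.73450; ln C = (Σln s − k·Σt)/n = 1.81798, so C = exp(1.81798) = 6.15938.

k = 0.734, C = 6.159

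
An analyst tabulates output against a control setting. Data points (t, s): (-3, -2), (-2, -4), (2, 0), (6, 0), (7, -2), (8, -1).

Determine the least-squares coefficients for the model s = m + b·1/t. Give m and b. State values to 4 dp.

Compute the Gram sums: Σ1 = 6, Σ1/t = 17/168, Σ1/t·1/t = 19049/28224.
Moment sums: Σs = -9, Σ1/t·s = 379/168.
XᵀX·[m, b]ᵀ = Xᵀs becomes [[6, 17/168]; [17/168, 19049/28224]]·[m, b]ᵀ = [-9, 379/168]ᵀ.
Δ = 6·(19049/28224) − (17/168)² = 114005/28224.
m = ((-9)·(19049/28224) − (17/168)·(379/168))/(114005/28224) = -177884/114005; b = (6·(379/168) − (17/168)·(-9))/(114005/28224) = 407736/114005.

m = -1.5603, b = 3.5765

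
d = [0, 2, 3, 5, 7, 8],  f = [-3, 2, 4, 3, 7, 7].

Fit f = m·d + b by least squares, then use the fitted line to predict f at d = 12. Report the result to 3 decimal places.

Compute the Gram sums: Σd·d = 151, Σd = 25, Σ1 = 6.
Right-hand side: Σd·f = 136, Σf = 20.
Δ = 151·6 − 25² = 281.
m = (136·6 − 25·20)/281 = 316/281; b = (151·20 − 25·136)/281 = -380/281.
At d = 12: f̂ = (316/281)·(12) + (-380/281)·(1) = 3412/281.

f̂ = 12.142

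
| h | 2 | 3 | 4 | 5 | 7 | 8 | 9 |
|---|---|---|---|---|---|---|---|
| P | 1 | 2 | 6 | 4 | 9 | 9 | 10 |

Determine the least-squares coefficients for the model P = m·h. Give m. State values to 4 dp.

The normal system MᵀM·[m]ᵀ = MᵀP is [[248]]·[m]ᵀ = [277]ᵀ.
Hence m = 277 / 248 ≈ 1.11694.

m = 1.1169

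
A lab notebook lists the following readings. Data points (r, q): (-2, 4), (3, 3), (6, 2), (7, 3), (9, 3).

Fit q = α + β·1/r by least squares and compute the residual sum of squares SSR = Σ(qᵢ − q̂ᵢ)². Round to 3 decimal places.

Normal-equation sums: Σ1 = 5, Σ1/r = 16/63, Σ1/r·1/r = 3347/7938.
For Aᵀq: Σq = 15, Σ1/r·q = 2/21.
Normal equations: [[5, 16/63]; [16/63, 3347/7938]]·[α, β]ᵀ = [15, 2/21]ᵀ.
det = 5·(3347/7938) − (16/63)² = 16223/7938.
α = (15·(3347/7938) − (16/63)·(2/21))/(16223/7938) = 50013/16223; β = (5·(2/21) − (16/63)·15)/(16223/7938) = -26460/16223.
Residuals: 1649/16223, 7476/16223, -13157/16223, 2436/16223, 1596/16223; SSR = 14806/16223.

SSR = 0.913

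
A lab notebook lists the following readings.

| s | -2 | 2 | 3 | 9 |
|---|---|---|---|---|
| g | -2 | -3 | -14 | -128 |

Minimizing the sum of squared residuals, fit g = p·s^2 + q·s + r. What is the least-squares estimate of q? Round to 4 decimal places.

Sums needed: Σs^2·s^2 = 6674, Σs^2·s = 756, Σs^2 = 98, Σs·s = 98, Σs = 12, Σ1 = 4.
For Aᵀg: Σs^2·g = -10514, Σs·g = -1196, Σg = -147.
Normal equations: [[6674, 756, 98]; [756, 98, 12]; [98, 12, 4]]·[p, q, r]ᵀ = [-10514, -1196, -147]ᵀ.
Solving the 3×3 system (Gaussian elimination) gives p = -79765/51482, q = -16270/25741, r = 159899/51482.

q = -0.6321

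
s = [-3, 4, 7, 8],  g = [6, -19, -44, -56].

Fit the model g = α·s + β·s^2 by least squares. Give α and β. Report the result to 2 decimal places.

From the data, Σs·s = 138, Σs·s^2 = 892, Σs^2·s^2 = 6834.
Right-hand side: Σs·g = -850, Σs^2·g = -5990.
So AᵀA·[α, β]ᵀ = Aᵀg: [[138, 892]; [892, 6834]]·[α, β]ᵀ = [-850, -5990]ᵀ.
det = 138·6834 − 892² = 147428.
α = ((-850)·6834 − 892·(-5990))/147428 = -116455/36857; β = (138·(-5990) − 892·(-850))/147428 = -17105/36857.

α = -3.16, β = -0.46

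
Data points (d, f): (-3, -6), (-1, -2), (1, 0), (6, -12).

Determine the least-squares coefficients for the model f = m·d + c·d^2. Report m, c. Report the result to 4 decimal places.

The normal system AᵀA·[m, c]ᵀ = Aᵀf is [[47, 189]; [189, 1379]]·[m, c]ᵀ = [-52, -488]ᵀ.
Δ = 47·1379 − 189² = 29092.
m = ((-52)·1379 − 189·(-488))/29092 = 733/1039; c = (47·(-488) − 189·(-52))/29092 = -3277/7273.

m = 0.7055, c = -0.4506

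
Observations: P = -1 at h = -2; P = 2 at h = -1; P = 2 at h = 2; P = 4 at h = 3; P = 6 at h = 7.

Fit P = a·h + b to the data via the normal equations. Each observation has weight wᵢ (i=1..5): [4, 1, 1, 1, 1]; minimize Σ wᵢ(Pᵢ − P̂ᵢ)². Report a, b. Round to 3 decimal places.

From the data, Σwᵢ·h·h = 79, Σwᵢ·h = 3, Σwᵢ·1 = 8.
And Σwᵢ·h·P = 64, Σwᵢ·P = 10.
Normal equations: [[79, 3]; [3, 8]]·[a, b]ᵀ = [64, 10]ᵀ.
Eliminating b: 8·(row 1) − 3·(row 2) gives 623·a = 8·64 − 3·10 = 482, so a = 482/623.
Then b = (10 − 3·(482/623))/8 = 598/623.

a = 0.774, b = 0.960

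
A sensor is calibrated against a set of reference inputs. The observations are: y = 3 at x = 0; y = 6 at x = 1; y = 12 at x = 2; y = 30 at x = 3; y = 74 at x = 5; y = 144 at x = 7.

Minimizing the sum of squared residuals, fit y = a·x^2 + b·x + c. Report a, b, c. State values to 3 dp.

Entries of AᵀA: Σx^2·x^2 = 3124, Σx^2·x = 504, Σx^2 = 88, Σx·x = 88, Σx = 18, Σ1 = 6.
Moment sums: Σx^2·y = 9230, Σx·y = 1498, Σy = 269.
So AᵀA·[a, b, c]ᵀ = Aᵀy: [[3124, 504, 88]; [504, 88, 18]; [88, 18, 6]]·[a, b, c]ᵀ = [9230, 1498, 269]ᵀ.
Solving the 3×3 system (Gaussian elimination) gives a = 10379/3550, b = -223/710, c = 5139/1775.

a = 2.924, b = -0.314, c = 2.895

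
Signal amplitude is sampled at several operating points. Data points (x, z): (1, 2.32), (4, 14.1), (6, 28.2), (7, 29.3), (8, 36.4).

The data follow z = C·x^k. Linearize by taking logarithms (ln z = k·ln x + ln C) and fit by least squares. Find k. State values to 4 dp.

Linearized form: ln z = k·ln x + ln C. From the 5 transformed points,
Σln x = 7.2034, Σ(ln x)² = 13.2429, Σln z = 13.7992, Σln x·ln z = 23.6988.
Equations: 13.2429·k + 7.2034·ln C = 23.6988;  7.2034·k + 5·ln C = 13.7992.
Slope k = (n·Σln x·ln z − Σln x·Σln z)/(n·Σ(ln x)² − (Σln x)²) = (5·23.6988 − 7.2034·13.7992)/14.3252 = 1.33280; ln C = (Σln z − k·Σln x)/n = 0.83970.

k = 1.3328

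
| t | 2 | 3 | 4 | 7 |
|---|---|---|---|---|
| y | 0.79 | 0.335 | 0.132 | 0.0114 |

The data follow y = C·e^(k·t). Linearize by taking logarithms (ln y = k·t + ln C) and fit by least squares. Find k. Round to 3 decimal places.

Taking logs, ln y = k·t + ln C, so regress ln y on t.
Σt = 16.0000, Σ(t)² = 78.0000, Σln y = -7.8284, Σt·ln y = -43.1711.
Equations: 78.0000·k + 16.0000·ln C = -43.1711;  16.0000·k + 4·ln C = -7.8284.
Slope k = (n·Σt·ln y − Σt·Σln y)/(n·Σ(t)² − (Σt)²) = (4·-43.1711 − 16.0000·-7.8284)/56.0000 = -0.84695; ln C = (Σln y − k·Σt)/n = 1.43071.

k = -0.847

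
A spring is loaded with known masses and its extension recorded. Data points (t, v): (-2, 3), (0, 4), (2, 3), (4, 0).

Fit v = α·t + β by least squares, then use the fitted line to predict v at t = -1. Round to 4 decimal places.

AᵀA·[α, β]ᵀ = Aᵀv reads: 24·α + 4·β = 0;  4·α + 4·β = 10.
Eliminating β: 4·(row 1) − 4·(row 2) gives 80·α = 4·0 − 4·10 = -40, so α = -1/2.
Then β = (10 − 4·(-1/2))/4 = 3.
At t = -1: v̂ = (-1/2)·(-1) + (3)·(1) = 7/2.

v̂ = 3.5000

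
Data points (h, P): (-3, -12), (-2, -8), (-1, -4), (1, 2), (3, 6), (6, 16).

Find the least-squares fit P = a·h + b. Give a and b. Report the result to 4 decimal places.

Setting ∂/∂a … = 0 gives: 60·a + 4·b = 172;  4·a + 6·b = 0.
(Σh·h = 60, Σh = 4, Σ1 = 6, Σh·P = 172, ΣP = 0.)
det = 60·6 − 4² = 344.
a = (172·6 − 4·0)/344 = 3; b = (60·0 − 4·172)/344 = -2.

a = 3.0000, b = -2.0000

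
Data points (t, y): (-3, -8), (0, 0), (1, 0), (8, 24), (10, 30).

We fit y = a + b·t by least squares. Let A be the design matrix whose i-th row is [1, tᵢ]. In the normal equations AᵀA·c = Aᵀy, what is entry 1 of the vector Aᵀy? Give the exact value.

46

Entry 1 ↔ basis 1, so (Aᵀy)_{1} = Σᵢ yᵢ = (1)·(-8) + (1)·(0) + (1)·(0) + (1)·(24) + (1)·(30) = 46.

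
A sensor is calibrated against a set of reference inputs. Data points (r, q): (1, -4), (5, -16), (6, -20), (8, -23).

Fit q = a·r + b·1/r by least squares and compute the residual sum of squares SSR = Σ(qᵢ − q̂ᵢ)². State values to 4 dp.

SSR = 4.9621

With design matrix X, XᵀX = [[126, 4]; [4, 15601/14400]] and Xᵀq = [-388, -1609/120]ᵀ.
det = 126·(15601/14400) − 4² = 96407/800.
a = ((-388)·(15601/14400) − 4·(-1609/120))/(96407/800) = -2640434/867663; b = (126·(-1609/120) − 4·(-388))/(96407/800) = -109960/96407.
Residuals: 159422/867663, -482510/867663, -149524/96407, 1290928/867663; SSR = 4305448/867663.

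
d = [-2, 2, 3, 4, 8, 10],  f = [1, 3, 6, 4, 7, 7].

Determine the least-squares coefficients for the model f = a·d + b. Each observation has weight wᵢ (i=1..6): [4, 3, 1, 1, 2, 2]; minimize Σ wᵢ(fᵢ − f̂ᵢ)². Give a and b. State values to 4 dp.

The normal equations are: 381·a + 41·b = 296;  41·a + 13·b = 51.
(Σwᵢ·d·d = 381, Σwᵢ·d = 41, Σwᵢ·1 = 13, Σwᵢ·d·f = 296, Σwᵢ·f = 51.)
Eliminating b: 13·(row 1) − 41·(row 2) gives 3272·a = 13·296 − 41·51 = 1757, so a = 1757/3272.
Then b = (51 − 41·(1757/3272))/13 = 7295/3272.

a = 0.5370, b = 2.2295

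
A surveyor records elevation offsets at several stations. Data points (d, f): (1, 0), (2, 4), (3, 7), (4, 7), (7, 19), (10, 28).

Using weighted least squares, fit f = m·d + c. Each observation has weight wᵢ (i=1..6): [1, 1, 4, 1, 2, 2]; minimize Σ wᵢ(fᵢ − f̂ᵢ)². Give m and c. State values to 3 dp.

m = 3.063, c = -2.667

The normal system AᵀWA·[m, c]ᵀ = AᵀWf is [[355, 53]; [53, 11]]·[m, c]ᵀ = [946, 133]ᵀ.
Determinant 355·11 − 53² = 1096.
m = (946·11 − 53·133)/1096 = 3357/1096; c = (355·133 − 53·946)/1096 = -2923/1096.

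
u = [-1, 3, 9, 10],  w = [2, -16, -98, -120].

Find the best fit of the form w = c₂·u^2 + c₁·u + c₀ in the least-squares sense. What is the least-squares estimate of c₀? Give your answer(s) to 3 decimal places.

Sums needed: Σu^2·u^2 = 16643, Σu^2·u = 1755, Σu^2 = 191, Σu·u = 191, Σu = 21, Σ1 = 4.
For Mᵀw: Σu^2·w = -20080, Σu·w = -2132, Σw = -232.
Row-reducing yields c₂ = -2315/2446, c₁ = -104039/41582, c₀ = 6825/20791.

c₀ = 0.328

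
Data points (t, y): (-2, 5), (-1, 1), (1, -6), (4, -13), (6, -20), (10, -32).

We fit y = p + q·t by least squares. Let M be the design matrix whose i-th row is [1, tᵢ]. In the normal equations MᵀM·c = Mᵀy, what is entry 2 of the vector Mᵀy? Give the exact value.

-509

Entry 2 ↔ basis t, so (Mᵀy)_{2} = Σᵢ (t)·yᵢ = (-2)·(5) + (-1)·(1) + (1)·(-6) + (4)·(-13) + (6)·(-20) + (10)·(-32) = -509.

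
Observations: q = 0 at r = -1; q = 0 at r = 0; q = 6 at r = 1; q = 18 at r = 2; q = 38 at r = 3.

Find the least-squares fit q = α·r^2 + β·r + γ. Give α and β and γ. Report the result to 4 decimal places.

α = 3.2857, β = 2.8286, γ = -0.2857

XᵀX·[α, β, γ]ᵀ = Xᵀq reads: 99·α + 35·β + 15·γ = 420;  35·α + 15·β + 5·γ = 156;  15·α + 5·β + 5·γ = 62.
Inverting the 3×3 Gram matrix, [α, β, γ]ᵀ = [23/7, 99/35, -2/7]ᵀ.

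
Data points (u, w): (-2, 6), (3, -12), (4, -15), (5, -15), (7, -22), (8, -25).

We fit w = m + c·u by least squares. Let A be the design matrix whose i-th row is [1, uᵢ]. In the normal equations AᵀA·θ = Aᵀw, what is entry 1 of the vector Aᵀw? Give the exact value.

-83

Entry 1 ↔ basis 1, so (Aᵀw)_{1} = Σᵢ wᵢ = (1)·(6) + (1)·(-12) + (1)·(-15) + (1)·(-15) + (1)·(-22) + (1)·(-25) = -83.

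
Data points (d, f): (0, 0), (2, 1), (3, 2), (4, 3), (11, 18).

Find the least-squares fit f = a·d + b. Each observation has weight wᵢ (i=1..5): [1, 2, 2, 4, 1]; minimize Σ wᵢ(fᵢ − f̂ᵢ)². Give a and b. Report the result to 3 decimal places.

Normal-equation sums: Σwᵢ·d·d = 211, Σwᵢ·d = 37, Σwᵢ·1 = 10.
Moment sums: Σwᵢ·d·f = 262, Σwᵢ·f = 36.
AᵀWA·[a, b]ᵀ = AᵀWf becomes [[211, 37]; [37, 10]]·[a, b]ᵀ = [262, 36]ᵀ.
Determinant 211·10 − 37² = 741.
a = (262·10 − 37·36)/741 = 1288/741; b = (211·36 − 37·262)/741 = -2098/741.

a = 1.738, b = -2.831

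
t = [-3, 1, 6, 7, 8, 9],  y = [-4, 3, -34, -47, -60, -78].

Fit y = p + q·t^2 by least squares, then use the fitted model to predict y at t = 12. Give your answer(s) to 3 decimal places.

The normal system XᵀX·[p, q]ᵀ = Xᵀy is [[6, 240]; [240, 14436]]·[p, q]ᵀ = [-220, -13718]ᵀ.
Eliminating q: 14436·(row 1) − 240·(row 2) gives 29016·p = 14436·(-220) − 240·(-13718) = 116400, so p = 4850/1209.
Then q = ((-13718) − 240·(4850/1209))/14436 = -2459/2418.
At t = 12: ŷ = (4850/1209)·(1) + (-2459/2418)·(144) = -13246/93.

ŷ = -142.430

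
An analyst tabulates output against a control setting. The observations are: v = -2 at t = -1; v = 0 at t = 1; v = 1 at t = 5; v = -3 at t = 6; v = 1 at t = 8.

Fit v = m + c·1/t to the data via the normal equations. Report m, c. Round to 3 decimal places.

Forming XᵀX = [[5, 59/120]; [59/120, 30001/14400]] and Xᵀv = [-3, 73/40]ᵀ gives XᵀX·[m, c]ᵀ = Xᵀv.
det = 5·(30001/14400) − (59/120)² = 36631/3600.
m = ((-3)·(30001/14400) − (59/120)·(73/40))/(36631/3600) = -25731/36631; c = (5·(73/40) − (59/120)·(-3))/(36631/3600) = 38160/36631.

m = -0.702, c = 1.042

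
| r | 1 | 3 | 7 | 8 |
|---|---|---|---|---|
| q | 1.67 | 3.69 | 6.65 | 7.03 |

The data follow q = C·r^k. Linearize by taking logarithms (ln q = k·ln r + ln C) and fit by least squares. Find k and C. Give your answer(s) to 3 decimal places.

k = 0.698, C = 1.685

With ln qᵢ as the transformed response and ln rᵢ as the regressor:
XᵀX = [[9.3176, 5.1240]; [5.1240, 4]], rhs = [9.1764, 5.6633]ᵀ  (here Σln r = 5.1240, Σ(ln r)² = 9.3176, Σln q = 5.6633, Σln r·ln q = 9.1764).
Solving (det = 11.0154): k = 0.69788, ln C = 0.52183, so C = exp(0.52183) = 1.68512.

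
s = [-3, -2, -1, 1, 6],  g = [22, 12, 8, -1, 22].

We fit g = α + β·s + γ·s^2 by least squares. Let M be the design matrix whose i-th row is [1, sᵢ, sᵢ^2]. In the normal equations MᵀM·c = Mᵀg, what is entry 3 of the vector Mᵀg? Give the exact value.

1045

Entry 3 ↔ basis s^2, so (Mᵀg)_{3} = Σᵢ (s^2)·gᵢ = (9)·(22) + (4)·(12) + (1)·(8) + (1)·(-1) + (36)·(22) = 1045.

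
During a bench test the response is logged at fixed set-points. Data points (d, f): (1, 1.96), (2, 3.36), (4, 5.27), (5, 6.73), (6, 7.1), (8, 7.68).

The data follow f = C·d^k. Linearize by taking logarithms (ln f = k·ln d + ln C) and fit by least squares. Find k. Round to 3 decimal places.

k = 0.684

Linearized form: ln f = k·ln d + ln C. From the 6 transformed points,
Σln d = 7.5601, Σ(ln d)² = 12.5270, Σln f = 9.4522, Σln d·ln f = 13.9638.
Normal system: [[12.5270, 7.5601]; [7.5601, 6]]·[k, ln C]ᵀ = [13.9638, 9.4522]ᵀ.
Slope k = (n·Σln d·ln f − Σln d·Σln f)/(n·Σ(ln d)² − (Σln d)²) = (6·13.9638 − 7.5601·9.4522)/18.0074 = 0.68436; ln C = (Σln f − k·Σln d)/n = 0.71306.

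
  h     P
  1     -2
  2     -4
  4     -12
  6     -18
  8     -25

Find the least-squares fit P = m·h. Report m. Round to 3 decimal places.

The normal equations are: 121·m = -366.
(Σh·h = 121, Σh·P = -366.)
Hence m = -366 / 121 ≈ -3.02479.

m = -3.025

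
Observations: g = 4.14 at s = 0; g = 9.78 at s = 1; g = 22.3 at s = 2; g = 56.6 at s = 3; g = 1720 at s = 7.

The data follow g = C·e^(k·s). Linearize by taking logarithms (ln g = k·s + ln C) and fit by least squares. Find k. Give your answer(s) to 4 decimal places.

k = 0.8627

Linearized form: ln g = k·s + ln C. From the 5 transformed points,
Σs = 13.0000, Σ(s)² = 63.0000, Σln g = 18.2917, Σs·ln g = 72.7481.
Equations: 63.0000·k + 13.0000·ln C = 72.7481;  13.0000·k + 5·ln C = 18.2917.
Slope k = (n·Σs·ln g − Σs·Σln g)/(n·Σ(s)² − (Σs)²) = (5·72.7481 − 13.0000·18.2917)/146.0000 = 0.86266; ln C = (Σln g − k·Σs)/n = 1.41543.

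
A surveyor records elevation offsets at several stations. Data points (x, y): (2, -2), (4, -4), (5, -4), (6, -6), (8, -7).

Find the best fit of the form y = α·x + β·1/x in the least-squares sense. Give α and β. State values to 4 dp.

Forming AᵀA = [[145, 5]; [5, 5701/14400]] and Aᵀy = [-132, -187/40]ᵀ gives AᵀA·[α, β]ᵀ = Aᵀy.
Eliminating β: (5701/14400)·(row 1) − 5·(row 2) gives (93329/2880)·α = (5701/14400)·(-132) − 5·(-187/40) = -34661/1200, so α = -415932/466645.
Then β = ((-187/40) − 5·(-415932/466645))/(5701/14400) = -51480/93329.

α = -0.8913, β = -0.5516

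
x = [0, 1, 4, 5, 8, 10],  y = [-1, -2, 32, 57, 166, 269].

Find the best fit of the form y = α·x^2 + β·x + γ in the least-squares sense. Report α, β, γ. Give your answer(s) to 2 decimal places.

With design matrix A, AᵀA = [[14978, 1702, 206]; [1702, 206, 28]; [206, 28, 6]] and Aᵀy = [39459, 4429, 521]ᵀ.
Solving the 3×3 system (Gaussian elimination) gives α = 2249/726, β = -130/33, γ = -138/121.

α = 3.10, β = -3.94, γ = -1.14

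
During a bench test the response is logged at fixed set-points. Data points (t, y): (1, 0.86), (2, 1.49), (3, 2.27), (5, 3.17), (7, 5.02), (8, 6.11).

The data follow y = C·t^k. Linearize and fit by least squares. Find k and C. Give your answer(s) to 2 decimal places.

k = 0.92, C = 0.82

Linearized form: ln y = k·ln t + ln C. From the 6 transformed points,
Σln t = 7.4265, Σ(ln t)² = 12.3883, Σln y = 5.6448, Σln t·ln y = 9.9371.
Equations: 12.3883·k + 7.4265·ln C = 9.9371;  7.4265·k + 6·ln C = 5.6448.
Δ = 12.3883·6 − (7.4265)² = 19.1764; k = (9.9371·6 − 7.4265·5.6448)/19.1764 = 0.92307, ln C = (12.3883·5.6448 − 7.4265·9.9371)/19.1764 = -0.20173, so C = exp(-0.20173) = 0.81731.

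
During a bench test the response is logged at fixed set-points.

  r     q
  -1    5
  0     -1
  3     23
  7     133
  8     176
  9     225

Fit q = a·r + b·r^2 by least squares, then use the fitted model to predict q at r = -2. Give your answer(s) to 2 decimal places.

Compute the Gram sums: Σr·r = 204, Σr·r^2 = 1610, Σr^2·r^2 = 13140.
And Σr·q = 4428, Σr^2·q = 36218.
Normal equations: [[204, 1610]; [1610, 13140]]·[a, b]ᵀ = [4428, 36218]ᵀ.
det = 204·13140 − 1610² = 88460.
a = (4428·13140 − 1610·36218)/88460 = -6353/4423; b = (204·36218 − 1610·4428)/88460 = 64848/22115.
At r = -2: q̂ = (-6353/4423)·(-2) + (64848/22115)·(4) = 322922/22115.

q̂ = 14.60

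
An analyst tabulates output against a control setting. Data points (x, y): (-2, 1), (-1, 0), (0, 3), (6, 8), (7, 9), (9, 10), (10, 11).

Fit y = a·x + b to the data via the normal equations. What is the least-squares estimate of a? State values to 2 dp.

Normal-equation sums: Σx·x = 271, Σx = 29, Σ1 = 7.
And Σx·y = 309, Σy = 42.
Δ = 271·7 − 29² = 1056.
a = (309·7 − 29·42)/1056 = 315/352; b = (271·42 − 29·309)/1056 = 807/352.

a = 0.89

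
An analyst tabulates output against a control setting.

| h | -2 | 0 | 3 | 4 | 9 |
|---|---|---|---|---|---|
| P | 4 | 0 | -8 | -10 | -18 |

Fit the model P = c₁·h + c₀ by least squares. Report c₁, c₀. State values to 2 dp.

The normal system XᵀX·[c₁, c₀]ᵀ = XᵀP is [[110, 14]; [14, 5]]·[c₁, c₀]ᵀ = [-234, -32]ᵀ.
Δ = 110·5 − 14² = 354.
c₁ = ((-234)·5 − 14·(-32))/354 = -361/177; c₀ = (110·(-32) − 14·(-234))/354 = -122/177.

c₁ = -2.04, c₀ = -0.69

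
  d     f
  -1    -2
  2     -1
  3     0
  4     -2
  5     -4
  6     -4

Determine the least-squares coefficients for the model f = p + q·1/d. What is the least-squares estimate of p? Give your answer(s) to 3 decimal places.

p = -2.193

AᵀA·[p, q]ᵀ = Aᵀf reads: 6·p + (9/20)·q = -13;  (9/20)·p + (5369/3600)·q = -7/15.
Δ = 6·(5369/3600) − (9/20)² = 2099/240.
p = ((-13)·(5369/3600) − (9/20)·(-7/15))/(2099/240) = -69041/31485; q = (6·(-7/15) − (9/20)·(-13))/(2099/240) = 732/2099.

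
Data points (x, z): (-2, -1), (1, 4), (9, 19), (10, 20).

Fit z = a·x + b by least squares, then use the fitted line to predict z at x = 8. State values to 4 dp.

ẑ = 16.7667

From the data, Σx·x = 186, Σx = 18, Σ1 = 4.
And Σx·z = 377, Σz = 42.
Eliminating b: 4·(row 1) − 18·(row 2) gives 420·a = 4·377 − 18·42 = 752, so a = 188/105.
Then b = (42 − 18·(188/105))/4 = 171/70.
At x = 8: ẑ = (188/105)·(8) + (171/70)·(1) = 503/30.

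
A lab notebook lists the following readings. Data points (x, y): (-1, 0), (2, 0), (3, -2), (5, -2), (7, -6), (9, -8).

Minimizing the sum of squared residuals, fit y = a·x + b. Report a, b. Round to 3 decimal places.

a = -0.848, b = 0.535

Sums needed: Σx·x = 169, Σx = 25, Σ1 = 6.
For Mᵀy: Σx·y = -130, Σy = -18.
MᵀM·[a, b]ᵀ = Mᵀy becomes [[169, 25]; [25, 6]]·[a, b]ᵀ = [-130, -18]ᵀ.
Determinant 169·6 − 25² = 389.
a = ((-130)·6 − 25·(-18))/389 = -330/389; b = (169·(-18) − 25·(-130))/389 = 208/389.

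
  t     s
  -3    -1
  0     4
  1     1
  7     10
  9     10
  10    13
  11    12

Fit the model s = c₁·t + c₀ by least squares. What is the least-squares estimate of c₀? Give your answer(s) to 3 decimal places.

c₀ = 2.134

From the data, Σt·t = 361, Σt = 35, Σ1 = 7.
For Mᵀs: Σt·s = 426, Σs = 49.
MᵀM·[c₁, c₀]ᵀ = Mᵀs becomes [[361, 35]; [35, 7]]·[c₁, c₀]ᵀ = [426, 49]ᵀ.
det = 361·7 − 35² = 1302.
c₁ = (426·7 − 35·49)/1302 = 181/186; c₀ = (361·49 − 35·426)/1302 = 397/186.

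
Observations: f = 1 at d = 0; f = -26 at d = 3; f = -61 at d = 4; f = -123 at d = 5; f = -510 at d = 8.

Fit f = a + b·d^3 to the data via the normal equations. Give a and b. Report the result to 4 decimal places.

Compute the Gram sums: Σ1 = 5, Σd^3 = 728, Σd^3·d^3 = 282594.
Moment sums: Σf = -719, Σd^3·f = -281101.
Normal equations: [[5, 728]; [728, 282594]]·[a, b]ᵀ = [-719, -281101]ᵀ.
Eliminating b: 282594·(row 1) − 728·(row 2) gives 882986·a = 282594·(-719) − 728·(-281101) = 1456442, so a = 56017/33961.
Then b = ((-281101) − 728·(56017/33961))/282594 = -882073/882986.

a = 1.6495, b = -0.9990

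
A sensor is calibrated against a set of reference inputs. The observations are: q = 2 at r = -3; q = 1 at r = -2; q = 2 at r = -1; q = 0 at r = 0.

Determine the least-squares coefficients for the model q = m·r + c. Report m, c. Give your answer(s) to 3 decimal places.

m = -0.500, c = 0.500

Compute the Gram sums: Σr·r = 14, Σr = -6, Σ1 = 4.
And Σr·q = -10, Σq = 5.
Normal equations: [[14, -6]; [-6, 4]]·[m, c]ᵀ = [-10, 5]ᵀ.
Eliminating c: 4·(row 1) − (-6)·(row 2) gives 20·m = 4·(-10) − (-6)·5 = -10, so m = -1/2.
Then c = (5 − (-6)·(-1/2))/4 = 1/2.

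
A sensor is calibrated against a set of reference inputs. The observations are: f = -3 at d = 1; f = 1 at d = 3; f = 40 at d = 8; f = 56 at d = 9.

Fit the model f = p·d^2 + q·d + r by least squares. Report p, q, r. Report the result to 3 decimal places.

Setting ∂/∂p … = 0 gives: 10739·p + 1269·q + 155·r = 7102;  1269·p + 155·q + 21·r = 824;  155·p + 21·q + 4·r = 94.
Solving the 3×3 system (Gaussian elimination) gives p = 8705/9076, q = -21527/9076, r = -2754/2269.

p = 0.959, q = -2.372, r = -1.214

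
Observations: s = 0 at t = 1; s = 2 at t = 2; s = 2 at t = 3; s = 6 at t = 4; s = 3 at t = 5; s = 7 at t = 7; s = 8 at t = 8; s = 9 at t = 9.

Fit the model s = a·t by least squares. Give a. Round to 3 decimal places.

a = 0.976

Setting ∂/∂a … = 0 gives: 249·a = 243.
Hence a = 243 / 249 ≈ 0.975904.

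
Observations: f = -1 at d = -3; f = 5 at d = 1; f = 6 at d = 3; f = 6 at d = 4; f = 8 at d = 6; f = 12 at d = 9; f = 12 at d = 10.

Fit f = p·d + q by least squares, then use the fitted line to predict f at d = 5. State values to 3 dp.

f̂ = 7.553

With design matrix X, XᵀX = [[252, 30]; [30, 7]] and Xᵀf = [326, 48]ᵀ.
Eliminating q: 7·(row 1) − 30·(row 2) gives 864·p = 7·326 − 30·48 = 842, so p = 421/432.
Then q = (48 − 30·(421/432))/7 = 193/72.
At d = 5: f̂ = (421/432)·(5) + (193/72)·(1) = 3263/432.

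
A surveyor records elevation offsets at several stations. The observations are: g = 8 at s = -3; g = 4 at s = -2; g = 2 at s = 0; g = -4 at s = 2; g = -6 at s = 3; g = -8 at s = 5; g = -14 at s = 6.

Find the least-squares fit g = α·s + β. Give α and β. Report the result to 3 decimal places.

Sums needed: Σs·s = 87, Σs = 11, Σ1 = 7.
Right-hand side: Σs·g = -182, Σg = -18.
So XᵀX·[α, β]ᵀ = Xᵀg: [[87, 11]; [11, 7]]·[α, β]ᵀ = [-182, -18]ᵀ.
Eliminating β: 7·(row 1) − 11·(row 2) gives 488·α = 7·(-182) − 11·(-18) = -1076, so α = -269/122.
Then β = ((-18) − 11·(-269/122))/7 = 109/122.

α = -2.205, β = 0.893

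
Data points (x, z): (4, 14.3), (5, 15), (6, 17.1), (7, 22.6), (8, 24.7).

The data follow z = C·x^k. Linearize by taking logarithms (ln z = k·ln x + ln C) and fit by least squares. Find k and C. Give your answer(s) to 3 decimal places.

k = 0.850, C = 4.087

Let Y = ln z. Fitting Y = k·ln x + ln C by least squares:
AᵀA = [[15.8331, 8.8128]; [8.8128, 5]], rhs = [25.8689, 14.5321]ᵀ  (here Σln x = 8.8128, Σ(ln x)² = 15.8331, Σln z = 14.5321, Σln x·ln z = 25.8689).
Δ = 15.8331·5 − (8.8128)² = 1.4995; k = (25.8689·5 − 8.8128·14.5321)/1.4995 = 0.85027, ln C = (15.8331·14.5321 − 8.8128·25.8689)/1.4995 = 1.40777, so C = exp(1.40777) = 4.08685.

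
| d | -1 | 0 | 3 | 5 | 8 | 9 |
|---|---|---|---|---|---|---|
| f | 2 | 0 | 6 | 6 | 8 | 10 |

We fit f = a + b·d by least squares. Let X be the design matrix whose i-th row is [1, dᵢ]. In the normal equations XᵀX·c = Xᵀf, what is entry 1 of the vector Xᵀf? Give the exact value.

Entry 1 ↔ basis 1, so (Xᵀf)_{1} = Σᵢ fᵢ = (1)·(2) + (1)·(0) + (1)·(6) + (1)·(6) + (1)·(8) + (1)·(10) = 32.

32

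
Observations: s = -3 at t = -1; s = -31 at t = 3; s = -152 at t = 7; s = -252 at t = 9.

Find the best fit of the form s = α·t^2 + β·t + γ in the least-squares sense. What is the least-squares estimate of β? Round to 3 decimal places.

Compute the Gram sums: Σt^2·t^2 = 9044, Σt^2·t = 1098, Σt^2 = 140, Σt·t = 140, Σt = 18, Σ1 = 4.
Right-hand side: Σt^2·s = -28142, Σt·s = -3422, Σs = -438.
Row-reducing yields α = -9605/3184, β = -529/796, γ = -2951/3184.

β = -0.665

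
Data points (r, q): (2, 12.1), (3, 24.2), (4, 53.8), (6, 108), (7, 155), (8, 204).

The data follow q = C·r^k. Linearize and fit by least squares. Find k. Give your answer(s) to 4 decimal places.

With ln qᵢ as the transformed response and ln rᵢ as the regressor:
Σln r = 8.9952, Σ(ln r)² = 14.9303, Σln q = 24.7085, Σln r·ln q = 40.0155.
Normal system: [[14.9303, 8.9952]; [8.9952, 6]]·[k, ln C]ᵀ = [40.0155, 24.7085]ᵀ.
Solving (det = 8.6686): k = 2.05755, ln C = 1.03342.

k = 2.0575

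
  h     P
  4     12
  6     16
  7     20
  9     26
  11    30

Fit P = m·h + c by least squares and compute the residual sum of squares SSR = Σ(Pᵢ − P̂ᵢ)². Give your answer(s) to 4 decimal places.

With design matrix X, XᵀX = [[303, 37]; [37, 5]] and XᵀP = [848, 104]ᵀ.
Δ = 303·5 − 37² = 146.
m = (848·5 − 37·104)/146 = 196/73; c = (303·104 − 37·848)/146 = 68/73.
Residuals: 24/73, -76/73, 20/73, 66/73, -34/73; SSR = 168/73.

SSR = 2.3014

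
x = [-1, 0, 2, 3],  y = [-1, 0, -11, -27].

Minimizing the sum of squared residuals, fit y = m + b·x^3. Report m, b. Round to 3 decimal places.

m = -1.595, b = -0.959

AᵀA·[m, b]ᵀ = Aᵀy reads: 4·m + 34·b = -39;  34·m + 794·b = -816.
Eliminating b: 794·(row 1) − 34·(row 2) gives 2020·m = 794·(-39) − 34·(-816) = -3222, so m = -1611/1010.
Then b = ((-816) − 34·(-1611/1010))/794 = -969/1010.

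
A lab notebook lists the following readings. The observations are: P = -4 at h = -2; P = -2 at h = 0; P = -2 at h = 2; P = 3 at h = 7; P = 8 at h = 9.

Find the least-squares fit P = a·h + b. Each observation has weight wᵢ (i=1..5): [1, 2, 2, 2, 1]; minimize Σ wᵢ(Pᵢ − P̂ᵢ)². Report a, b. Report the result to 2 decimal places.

The normal system AᵀWA·[a, b]ᵀ = AᵀWP is [[191, 25]; [25, 8]]·[a, b]ᵀ = [114, 2]ᵀ.
det = 191·8 − 25² = 903.
a = (114·8 − 25·2)/903 = 862/903; b = (191·2 − 25·114)/903 = -2468/903.

a = 0.95, b = -2.73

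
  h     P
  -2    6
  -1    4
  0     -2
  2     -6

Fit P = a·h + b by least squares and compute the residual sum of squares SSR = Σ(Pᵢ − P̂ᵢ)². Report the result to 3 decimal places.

From the data, Σh·h = 9, Σh = -1, Σ1 = 4.
Moment sums: Σh·P = -28, ΣP = 2.
So AᵀA·[a, b]ᵀ = AᵀP: [[9, -1]; [-1, 4]]·[a, b]ᵀ = [-28, 2]ᵀ.
Δ = 9·4 − (-1)² = 35.
a = ((-28)·4 − (-1)·2)/35 = -22/7; b = (9·2 − (-1)·(-28))/35 = -2/7.
Residuals: 0, 8/7, -12/7, 4/7; SSR = 32/7.

SSR = 4.571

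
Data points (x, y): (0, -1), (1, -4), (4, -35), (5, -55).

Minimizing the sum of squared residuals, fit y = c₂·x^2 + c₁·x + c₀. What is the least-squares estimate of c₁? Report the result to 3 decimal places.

c₁ = -0.051

AᵀA·[c₂, c₁, c₀]ᵀ = Aᵀy reads: 882·c₂ + 190·c₁ + 42·c₀ = -1939;  190·c₂ + 42·c₁ + 10·c₀ = -419;  42·c₂ + 10·c₁ + 4·c₀ = -95.
Solving the 3×3 system (Gaussian elimination) gives c₂ = -17/8, c₁ = -7/136, c₀ = -89/68.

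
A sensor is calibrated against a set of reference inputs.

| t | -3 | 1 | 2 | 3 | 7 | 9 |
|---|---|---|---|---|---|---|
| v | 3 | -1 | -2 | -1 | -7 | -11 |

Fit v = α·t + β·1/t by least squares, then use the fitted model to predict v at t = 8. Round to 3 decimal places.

v̂ = -8.763

Entries of AᵀA: Σt·t = 153, Σt·1/t = 6, Σ1/t·1/t = 23893/15876.
Right-hand side: Σt·v = -165, Σ1/t·v = -50/9.
Eliminating β: (23893/15876)·(row 1) − 6·(row 2) gives (342677/1764)·α = (23893/15876)·(-165) − 6·(-50/9) = -1137715/5292, so α = -1137715/1028031.
Then β = ((-50/9) − 6·(-1137715/1028031))/(23893/15876) = 246960/342677.
At t = 8: v̂ = (-1137715/1028031)·(8) + (246960/342677)·(1/8) = -9009110/1028031.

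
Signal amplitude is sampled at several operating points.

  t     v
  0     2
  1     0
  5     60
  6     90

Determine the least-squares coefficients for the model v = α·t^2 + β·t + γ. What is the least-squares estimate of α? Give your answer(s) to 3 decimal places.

Sums needed: Σt^2·t^2 = 1922, Σt^2·t = 342, Σt^2 = 62, Σt·t = 62, Σt = 12, Σ1 = 4.
Moment sums: Σt^2·v = 4740, Σt·v = 840, Σv = 152.
Normal equations: [[1922, 342, 62]; [342, 62, 12]; [62, 12, 4]]·[α, β, γ]ᵀ = [4740, 840, 152]ᵀ.
Row-reducing yields α = 16/5, β = -288/65, γ = 22/13.

α = 3.200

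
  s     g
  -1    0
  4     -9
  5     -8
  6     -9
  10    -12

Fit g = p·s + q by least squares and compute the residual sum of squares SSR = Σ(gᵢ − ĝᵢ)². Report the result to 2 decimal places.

SSR = 8.43

Compute the Gram sums: Σs·s = 178, Σs = 24, Σ1 = 5.
For Mᵀg: Σs·g = -250, Σg = -38.
Normal equations: [[178, 24]; [24, 5]]·[p, q]ᵀ = [-250, -38]ᵀ.
Δ = 178·5 − 24² = 314.
p = ((-250)·5 − 24·(-38))/314 = -169/157; q = (178·(-38) − 24·(-250))/314 = -382/157.
Residuals: 213/157, -355/157, -29/157, -17/157, 188/157; SSR = 1324/157.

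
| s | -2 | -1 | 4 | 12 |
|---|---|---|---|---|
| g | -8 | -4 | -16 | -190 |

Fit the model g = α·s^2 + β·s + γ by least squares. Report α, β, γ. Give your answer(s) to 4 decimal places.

Entries of AᵀA: Σs^2·s^2 = 21009, Σs^2·s = 1783, Σs^2 = 165, Σs·s = 165, Σs = 13, Σ1 = 4.
Right-hand side: Σs^2·g = -27652, Σs·g = -2324, Σg = -218.
Row-reducing yields α = -276329/189002, β = 319189/189002, γ = 30299/94501.

α = -1.4620, β = 1.6888, γ = 0.3206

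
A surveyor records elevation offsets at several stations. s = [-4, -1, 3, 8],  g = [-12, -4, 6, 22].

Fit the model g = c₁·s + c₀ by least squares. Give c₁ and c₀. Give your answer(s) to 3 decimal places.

c₁ = 2.815, c₀ = -1.222

Normal-equation sums: Σs·s = 90, Σs = 6, Σ1 = 4.
Right-hand side: Σs·g = 246, Σg = 12.
Determinant 90·4 − 6² = 324.
c₁ = (246·4 − 6·12)/324 = 76/27; c₀ = (90·12 − 6·246)/324 = -11/9.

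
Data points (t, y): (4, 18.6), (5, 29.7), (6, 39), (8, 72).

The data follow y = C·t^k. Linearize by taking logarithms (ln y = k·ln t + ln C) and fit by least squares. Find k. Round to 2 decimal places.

Let Y = ln y. Fitting Y = k·ln t + ln C by least squares:
Σln t = 6.8669, Σ(ln t)² = 12.0466, Σln y = 14.2545, Σln t·ln y = 24.9675.
Equations: 12.0466·k + 6.8669·ln C = 24.9675;  6.8669·k + 4·ln C = 14.2545.
Δ = 12.0466·4 − (6.8669)² = 1.0316; k = (24.9675·4 − 6.8669·14.2545)/1.0316 = 1.92434, ln C = (12.0466·14.2545 − 6.8669·24.9675)/1.0316 = 0.26006.

k = 1.92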